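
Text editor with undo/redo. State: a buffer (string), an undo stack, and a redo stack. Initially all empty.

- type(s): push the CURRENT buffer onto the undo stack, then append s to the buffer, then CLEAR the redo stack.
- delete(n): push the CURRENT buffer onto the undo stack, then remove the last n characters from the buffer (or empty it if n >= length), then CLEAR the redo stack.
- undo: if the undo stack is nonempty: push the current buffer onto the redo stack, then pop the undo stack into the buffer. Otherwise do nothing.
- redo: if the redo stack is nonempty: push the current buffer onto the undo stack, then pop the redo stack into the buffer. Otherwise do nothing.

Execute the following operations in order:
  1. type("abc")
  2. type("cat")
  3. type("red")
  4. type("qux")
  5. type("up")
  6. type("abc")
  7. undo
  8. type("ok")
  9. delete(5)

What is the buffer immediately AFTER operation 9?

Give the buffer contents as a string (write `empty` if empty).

Answer: abccatredqu

Derivation:
After op 1 (type): buf='abc' undo_depth=1 redo_depth=0
After op 2 (type): buf='abccat' undo_depth=2 redo_depth=0
After op 3 (type): buf='abccatred' undo_depth=3 redo_depth=0
After op 4 (type): buf='abccatredqux' undo_depth=4 redo_depth=0
After op 5 (type): buf='abccatredquxup' undo_depth=5 redo_depth=0
After op 6 (type): buf='abccatredquxupabc' undo_depth=6 redo_depth=0
After op 7 (undo): buf='abccatredquxup' undo_depth=5 redo_depth=1
After op 8 (type): buf='abccatredquxupok' undo_depth=6 redo_depth=0
After op 9 (delete): buf='abccatredqu' undo_depth=7 redo_depth=0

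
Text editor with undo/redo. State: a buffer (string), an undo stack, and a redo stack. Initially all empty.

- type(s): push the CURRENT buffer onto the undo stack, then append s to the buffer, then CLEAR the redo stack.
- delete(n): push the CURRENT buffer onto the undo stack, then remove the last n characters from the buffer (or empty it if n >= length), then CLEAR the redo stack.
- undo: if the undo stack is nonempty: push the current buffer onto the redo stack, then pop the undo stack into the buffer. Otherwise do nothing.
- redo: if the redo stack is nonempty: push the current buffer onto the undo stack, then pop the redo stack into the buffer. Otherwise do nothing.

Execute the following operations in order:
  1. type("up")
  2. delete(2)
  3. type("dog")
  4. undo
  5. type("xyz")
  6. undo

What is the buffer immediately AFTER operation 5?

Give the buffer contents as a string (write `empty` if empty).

Answer: xyz

Derivation:
After op 1 (type): buf='up' undo_depth=1 redo_depth=0
After op 2 (delete): buf='(empty)' undo_depth=2 redo_depth=0
After op 3 (type): buf='dog' undo_depth=3 redo_depth=0
After op 4 (undo): buf='(empty)' undo_depth=2 redo_depth=1
After op 5 (type): buf='xyz' undo_depth=3 redo_depth=0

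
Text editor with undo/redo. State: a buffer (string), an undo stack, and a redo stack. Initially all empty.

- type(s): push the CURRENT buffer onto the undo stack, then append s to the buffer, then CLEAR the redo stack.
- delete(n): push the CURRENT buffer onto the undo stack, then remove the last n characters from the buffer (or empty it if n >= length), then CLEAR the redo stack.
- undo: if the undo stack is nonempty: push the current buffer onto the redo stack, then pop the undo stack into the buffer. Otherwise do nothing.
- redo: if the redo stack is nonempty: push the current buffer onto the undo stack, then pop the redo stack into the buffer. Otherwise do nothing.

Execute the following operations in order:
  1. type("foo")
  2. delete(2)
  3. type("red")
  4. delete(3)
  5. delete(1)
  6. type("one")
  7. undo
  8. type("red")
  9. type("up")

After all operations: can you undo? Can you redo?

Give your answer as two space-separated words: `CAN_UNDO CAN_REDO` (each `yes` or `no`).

After op 1 (type): buf='foo' undo_depth=1 redo_depth=0
After op 2 (delete): buf='f' undo_depth=2 redo_depth=0
After op 3 (type): buf='fred' undo_depth=3 redo_depth=0
After op 4 (delete): buf='f' undo_depth=4 redo_depth=0
After op 5 (delete): buf='(empty)' undo_depth=5 redo_depth=0
After op 6 (type): buf='one' undo_depth=6 redo_depth=0
After op 7 (undo): buf='(empty)' undo_depth=5 redo_depth=1
After op 8 (type): buf='red' undo_depth=6 redo_depth=0
After op 9 (type): buf='redup' undo_depth=7 redo_depth=0

Answer: yes no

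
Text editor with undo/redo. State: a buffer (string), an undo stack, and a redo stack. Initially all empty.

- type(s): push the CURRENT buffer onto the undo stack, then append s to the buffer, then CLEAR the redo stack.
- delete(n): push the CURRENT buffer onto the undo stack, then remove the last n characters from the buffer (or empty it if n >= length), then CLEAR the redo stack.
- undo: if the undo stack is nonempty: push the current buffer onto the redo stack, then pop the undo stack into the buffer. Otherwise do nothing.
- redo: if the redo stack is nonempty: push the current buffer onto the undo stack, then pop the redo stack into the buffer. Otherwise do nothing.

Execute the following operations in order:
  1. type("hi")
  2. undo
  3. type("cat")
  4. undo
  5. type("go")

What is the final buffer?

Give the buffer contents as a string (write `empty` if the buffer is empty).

After op 1 (type): buf='hi' undo_depth=1 redo_depth=0
After op 2 (undo): buf='(empty)' undo_depth=0 redo_depth=1
After op 3 (type): buf='cat' undo_depth=1 redo_depth=0
After op 4 (undo): buf='(empty)' undo_depth=0 redo_depth=1
After op 5 (type): buf='go' undo_depth=1 redo_depth=0

Answer: go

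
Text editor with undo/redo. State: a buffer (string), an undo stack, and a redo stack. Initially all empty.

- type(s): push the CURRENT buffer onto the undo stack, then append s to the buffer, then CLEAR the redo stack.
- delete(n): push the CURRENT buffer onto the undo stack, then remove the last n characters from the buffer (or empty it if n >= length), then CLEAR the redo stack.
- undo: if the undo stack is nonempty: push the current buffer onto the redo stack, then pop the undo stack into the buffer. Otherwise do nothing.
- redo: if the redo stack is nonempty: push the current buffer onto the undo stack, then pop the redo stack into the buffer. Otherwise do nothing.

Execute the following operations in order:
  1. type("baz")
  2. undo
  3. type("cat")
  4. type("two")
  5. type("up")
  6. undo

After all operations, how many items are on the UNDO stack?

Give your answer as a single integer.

Answer: 2

Derivation:
After op 1 (type): buf='baz' undo_depth=1 redo_depth=0
After op 2 (undo): buf='(empty)' undo_depth=0 redo_depth=1
After op 3 (type): buf='cat' undo_depth=1 redo_depth=0
After op 4 (type): buf='cattwo' undo_depth=2 redo_depth=0
After op 5 (type): buf='cattwoup' undo_depth=3 redo_depth=0
After op 6 (undo): buf='cattwo' undo_depth=2 redo_depth=1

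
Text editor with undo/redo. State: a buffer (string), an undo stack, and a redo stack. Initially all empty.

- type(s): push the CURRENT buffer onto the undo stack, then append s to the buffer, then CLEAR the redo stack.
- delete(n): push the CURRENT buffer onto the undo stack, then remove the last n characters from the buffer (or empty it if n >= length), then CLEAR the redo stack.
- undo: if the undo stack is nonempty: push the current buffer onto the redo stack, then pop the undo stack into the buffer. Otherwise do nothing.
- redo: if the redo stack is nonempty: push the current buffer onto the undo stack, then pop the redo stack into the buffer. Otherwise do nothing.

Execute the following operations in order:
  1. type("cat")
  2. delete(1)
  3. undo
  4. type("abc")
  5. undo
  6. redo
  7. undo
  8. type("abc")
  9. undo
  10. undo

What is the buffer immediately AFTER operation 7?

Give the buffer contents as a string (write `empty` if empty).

Answer: cat

Derivation:
After op 1 (type): buf='cat' undo_depth=1 redo_depth=0
After op 2 (delete): buf='ca' undo_depth=2 redo_depth=0
After op 3 (undo): buf='cat' undo_depth=1 redo_depth=1
After op 4 (type): buf='catabc' undo_depth=2 redo_depth=0
After op 5 (undo): buf='cat' undo_depth=1 redo_depth=1
After op 6 (redo): buf='catabc' undo_depth=2 redo_depth=0
After op 7 (undo): buf='cat' undo_depth=1 redo_depth=1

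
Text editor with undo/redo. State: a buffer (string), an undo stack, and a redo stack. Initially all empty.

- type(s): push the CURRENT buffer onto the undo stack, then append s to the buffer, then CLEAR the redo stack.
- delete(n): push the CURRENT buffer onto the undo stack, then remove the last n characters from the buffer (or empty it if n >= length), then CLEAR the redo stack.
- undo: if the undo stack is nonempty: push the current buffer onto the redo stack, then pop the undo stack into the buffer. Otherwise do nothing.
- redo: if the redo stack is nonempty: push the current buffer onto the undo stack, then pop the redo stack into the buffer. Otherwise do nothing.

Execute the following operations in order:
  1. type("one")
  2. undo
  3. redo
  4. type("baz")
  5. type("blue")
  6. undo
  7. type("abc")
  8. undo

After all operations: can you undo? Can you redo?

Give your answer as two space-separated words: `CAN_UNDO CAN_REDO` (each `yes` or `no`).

After op 1 (type): buf='one' undo_depth=1 redo_depth=0
After op 2 (undo): buf='(empty)' undo_depth=0 redo_depth=1
After op 3 (redo): buf='one' undo_depth=1 redo_depth=0
After op 4 (type): buf='onebaz' undo_depth=2 redo_depth=0
After op 5 (type): buf='onebazblue' undo_depth=3 redo_depth=0
After op 6 (undo): buf='onebaz' undo_depth=2 redo_depth=1
After op 7 (type): buf='onebazabc' undo_depth=3 redo_depth=0
After op 8 (undo): buf='onebaz' undo_depth=2 redo_depth=1

Answer: yes yes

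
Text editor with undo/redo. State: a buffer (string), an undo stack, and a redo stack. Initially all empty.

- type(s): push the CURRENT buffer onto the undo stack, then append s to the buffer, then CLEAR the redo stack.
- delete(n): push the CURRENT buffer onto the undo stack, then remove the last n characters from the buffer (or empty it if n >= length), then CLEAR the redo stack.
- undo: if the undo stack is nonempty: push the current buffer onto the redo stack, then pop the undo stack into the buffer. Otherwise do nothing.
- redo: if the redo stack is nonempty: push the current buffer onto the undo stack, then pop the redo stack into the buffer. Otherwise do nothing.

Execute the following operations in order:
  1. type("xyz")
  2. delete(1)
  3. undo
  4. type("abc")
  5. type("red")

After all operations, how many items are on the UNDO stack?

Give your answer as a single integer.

After op 1 (type): buf='xyz' undo_depth=1 redo_depth=0
After op 2 (delete): buf='xy' undo_depth=2 redo_depth=0
After op 3 (undo): buf='xyz' undo_depth=1 redo_depth=1
After op 4 (type): buf='xyzabc' undo_depth=2 redo_depth=0
After op 5 (type): buf='xyzabcred' undo_depth=3 redo_depth=0

Answer: 3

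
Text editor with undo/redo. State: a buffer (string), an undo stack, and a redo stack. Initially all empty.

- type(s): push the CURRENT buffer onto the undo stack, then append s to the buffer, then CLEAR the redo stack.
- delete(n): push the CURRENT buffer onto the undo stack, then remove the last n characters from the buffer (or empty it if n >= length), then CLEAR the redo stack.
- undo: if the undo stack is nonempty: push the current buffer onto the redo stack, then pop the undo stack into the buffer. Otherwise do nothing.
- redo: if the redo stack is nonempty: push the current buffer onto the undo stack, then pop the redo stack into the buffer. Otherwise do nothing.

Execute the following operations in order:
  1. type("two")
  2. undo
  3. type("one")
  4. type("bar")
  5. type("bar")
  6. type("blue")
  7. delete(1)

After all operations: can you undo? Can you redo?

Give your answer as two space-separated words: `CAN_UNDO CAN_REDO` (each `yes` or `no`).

Answer: yes no

Derivation:
After op 1 (type): buf='two' undo_depth=1 redo_depth=0
After op 2 (undo): buf='(empty)' undo_depth=0 redo_depth=1
After op 3 (type): buf='one' undo_depth=1 redo_depth=0
After op 4 (type): buf='onebar' undo_depth=2 redo_depth=0
After op 5 (type): buf='onebarbar' undo_depth=3 redo_depth=0
After op 6 (type): buf='onebarbarblue' undo_depth=4 redo_depth=0
After op 7 (delete): buf='onebarbarblu' undo_depth=5 redo_depth=0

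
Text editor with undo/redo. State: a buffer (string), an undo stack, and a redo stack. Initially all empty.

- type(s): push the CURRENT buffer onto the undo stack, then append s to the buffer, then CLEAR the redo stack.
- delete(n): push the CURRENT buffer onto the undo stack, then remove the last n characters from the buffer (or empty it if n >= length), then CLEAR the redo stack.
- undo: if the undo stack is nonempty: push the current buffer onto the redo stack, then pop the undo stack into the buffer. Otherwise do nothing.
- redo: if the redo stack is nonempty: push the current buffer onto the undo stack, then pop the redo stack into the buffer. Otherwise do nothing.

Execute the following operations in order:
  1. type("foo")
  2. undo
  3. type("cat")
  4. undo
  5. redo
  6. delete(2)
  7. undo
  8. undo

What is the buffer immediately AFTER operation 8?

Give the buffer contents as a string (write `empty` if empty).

After op 1 (type): buf='foo' undo_depth=1 redo_depth=0
After op 2 (undo): buf='(empty)' undo_depth=0 redo_depth=1
After op 3 (type): buf='cat' undo_depth=1 redo_depth=0
After op 4 (undo): buf='(empty)' undo_depth=0 redo_depth=1
After op 5 (redo): buf='cat' undo_depth=1 redo_depth=0
After op 6 (delete): buf='c' undo_depth=2 redo_depth=0
After op 7 (undo): buf='cat' undo_depth=1 redo_depth=1
After op 8 (undo): buf='(empty)' undo_depth=0 redo_depth=2

Answer: empty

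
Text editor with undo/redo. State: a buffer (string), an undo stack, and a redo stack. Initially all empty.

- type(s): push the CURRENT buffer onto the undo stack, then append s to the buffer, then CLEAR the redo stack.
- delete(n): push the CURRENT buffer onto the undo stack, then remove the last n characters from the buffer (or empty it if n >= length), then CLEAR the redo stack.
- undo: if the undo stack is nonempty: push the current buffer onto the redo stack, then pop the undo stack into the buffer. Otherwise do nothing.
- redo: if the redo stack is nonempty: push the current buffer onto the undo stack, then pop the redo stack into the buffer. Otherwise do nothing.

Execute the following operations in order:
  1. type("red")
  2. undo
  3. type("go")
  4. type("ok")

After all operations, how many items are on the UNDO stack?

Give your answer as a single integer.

After op 1 (type): buf='red' undo_depth=1 redo_depth=0
After op 2 (undo): buf='(empty)' undo_depth=0 redo_depth=1
After op 3 (type): buf='go' undo_depth=1 redo_depth=0
After op 4 (type): buf='gook' undo_depth=2 redo_depth=0

Answer: 2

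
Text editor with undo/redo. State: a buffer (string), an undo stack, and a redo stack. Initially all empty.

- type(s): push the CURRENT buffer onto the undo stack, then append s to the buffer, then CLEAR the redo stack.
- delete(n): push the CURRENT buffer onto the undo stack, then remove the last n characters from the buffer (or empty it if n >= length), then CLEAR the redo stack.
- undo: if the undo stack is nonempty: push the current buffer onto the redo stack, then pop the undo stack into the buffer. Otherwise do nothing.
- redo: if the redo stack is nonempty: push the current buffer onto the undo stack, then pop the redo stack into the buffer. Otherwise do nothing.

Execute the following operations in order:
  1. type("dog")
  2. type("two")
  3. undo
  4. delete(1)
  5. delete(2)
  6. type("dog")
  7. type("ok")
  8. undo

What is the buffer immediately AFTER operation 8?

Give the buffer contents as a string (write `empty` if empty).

Answer: dog

Derivation:
After op 1 (type): buf='dog' undo_depth=1 redo_depth=0
After op 2 (type): buf='dogtwo' undo_depth=2 redo_depth=0
After op 3 (undo): buf='dog' undo_depth=1 redo_depth=1
After op 4 (delete): buf='do' undo_depth=2 redo_depth=0
After op 5 (delete): buf='(empty)' undo_depth=3 redo_depth=0
After op 6 (type): buf='dog' undo_depth=4 redo_depth=0
After op 7 (type): buf='dogok' undo_depth=5 redo_depth=0
After op 8 (undo): buf='dog' undo_depth=4 redo_depth=1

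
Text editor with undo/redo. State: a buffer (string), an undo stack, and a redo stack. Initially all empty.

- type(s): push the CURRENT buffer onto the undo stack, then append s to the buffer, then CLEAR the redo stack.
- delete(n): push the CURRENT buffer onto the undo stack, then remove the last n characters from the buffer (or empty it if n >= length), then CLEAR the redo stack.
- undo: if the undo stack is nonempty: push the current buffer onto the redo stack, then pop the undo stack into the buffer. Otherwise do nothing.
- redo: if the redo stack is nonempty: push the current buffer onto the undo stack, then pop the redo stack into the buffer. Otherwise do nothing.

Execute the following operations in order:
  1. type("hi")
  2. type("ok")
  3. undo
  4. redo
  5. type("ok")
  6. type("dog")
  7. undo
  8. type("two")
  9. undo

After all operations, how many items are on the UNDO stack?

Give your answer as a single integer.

After op 1 (type): buf='hi' undo_depth=1 redo_depth=0
After op 2 (type): buf='hiok' undo_depth=2 redo_depth=0
After op 3 (undo): buf='hi' undo_depth=1 redo_depth=1
After op 4 (redo): buf='hiok' undo_depth=2 redo_depth=0
After op 5 (type): buf='hiokok' undo_depth=3 redo_depth=0
After op 6 (type): buf='hiokokdog' undo_depth=4 redo_depth=0
After op 7 (undo): buf='hiokok' undo_depth=3 redo_depth=1
After op 8 (type): buf='hiokoktwo' undo_depth=4 redo_depth=0
After op 9 (undo): buf='hiokok' undo_depth=3 redo_depth=1

Answer: 3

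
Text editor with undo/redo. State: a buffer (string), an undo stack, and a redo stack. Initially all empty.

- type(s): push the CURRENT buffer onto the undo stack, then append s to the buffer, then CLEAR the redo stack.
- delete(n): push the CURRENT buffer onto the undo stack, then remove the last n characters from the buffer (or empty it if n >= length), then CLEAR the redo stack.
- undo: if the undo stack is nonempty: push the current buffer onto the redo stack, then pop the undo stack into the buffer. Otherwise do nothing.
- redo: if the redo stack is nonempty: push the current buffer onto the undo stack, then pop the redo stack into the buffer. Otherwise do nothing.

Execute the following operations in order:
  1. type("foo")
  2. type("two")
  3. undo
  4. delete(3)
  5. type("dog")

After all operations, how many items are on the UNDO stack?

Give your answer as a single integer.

After op 1 (type): buf='foo' undo_depth=1 redo_depth=0
After op 2 (type): buf='footwo' undo_depth=2 redo_depth=0
After op 3 (undo): buf='foo' undo_depth=1 redo_depth=1
After op 4 (delete): buf='(empty)' undo_depth=2 redo_depth=0
After op 5 (type): buf='dog' undo_depth=3 redo_depth=0

Answer: 3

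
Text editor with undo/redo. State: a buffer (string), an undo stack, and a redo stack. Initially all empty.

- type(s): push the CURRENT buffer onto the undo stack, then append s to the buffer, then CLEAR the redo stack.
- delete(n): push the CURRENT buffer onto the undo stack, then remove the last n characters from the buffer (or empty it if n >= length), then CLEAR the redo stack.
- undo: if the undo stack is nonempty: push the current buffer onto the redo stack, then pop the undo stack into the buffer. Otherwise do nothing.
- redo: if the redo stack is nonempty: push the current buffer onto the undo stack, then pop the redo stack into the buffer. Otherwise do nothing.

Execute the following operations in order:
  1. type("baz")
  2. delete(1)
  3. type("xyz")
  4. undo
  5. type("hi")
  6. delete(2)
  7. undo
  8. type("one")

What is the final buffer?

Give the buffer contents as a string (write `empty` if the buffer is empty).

After op 1 (type): buf='baz' undo_depth=1 redo_depth=0
After op 2 (delete): buf='ba' undo_depth=2 redo_depth=0
After op 3 (type): buf='baxyz' undo_depth=3 redo_depth=0
After op 4 (undo): buf='ba' undo_depth=2 redo_depth=1
After op 5 (type): buf='bahi' undo_depth=3 redo_depth=0
After op 6 (delete): buf='ba' undo_depth=4 redo_depth=0
After op 7 (undo): buf='bahi' undo_depth=3 redo_depth=1
After op 8 (type): buf='bahione' undo_depth=4 redo_depth=0

Answer: bahione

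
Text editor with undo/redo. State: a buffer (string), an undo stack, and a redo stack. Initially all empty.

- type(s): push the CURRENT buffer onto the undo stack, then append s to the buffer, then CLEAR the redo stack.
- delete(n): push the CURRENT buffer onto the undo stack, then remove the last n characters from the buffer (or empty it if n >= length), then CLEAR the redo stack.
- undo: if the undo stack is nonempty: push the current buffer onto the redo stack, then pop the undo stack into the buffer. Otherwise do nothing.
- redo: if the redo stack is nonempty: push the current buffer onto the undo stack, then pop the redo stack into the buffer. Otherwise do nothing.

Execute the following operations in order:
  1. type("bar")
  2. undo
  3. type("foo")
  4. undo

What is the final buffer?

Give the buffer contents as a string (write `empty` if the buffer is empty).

Answer: empty

Derivation:
After op 1 (type): buf='bar' undo_depth=1 redo_depth=0
After op 2 (undo): buf='(empty)' undo_depth=0 redo_depth=1
After op 3 (type): buf='foo' undo_depth=1 redo_depth=0
After op 4 (undo): buf='(empty)' undo_depth=0 redo_depth=1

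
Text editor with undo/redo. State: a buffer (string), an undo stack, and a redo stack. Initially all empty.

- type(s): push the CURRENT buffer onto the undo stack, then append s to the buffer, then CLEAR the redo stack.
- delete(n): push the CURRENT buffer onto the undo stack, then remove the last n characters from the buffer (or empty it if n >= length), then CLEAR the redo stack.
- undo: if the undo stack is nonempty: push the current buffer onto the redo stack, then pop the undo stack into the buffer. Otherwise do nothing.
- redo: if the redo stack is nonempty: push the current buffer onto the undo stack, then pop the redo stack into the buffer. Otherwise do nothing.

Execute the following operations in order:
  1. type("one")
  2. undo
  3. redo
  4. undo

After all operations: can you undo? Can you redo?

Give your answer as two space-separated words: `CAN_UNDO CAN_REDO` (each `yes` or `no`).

Answer: no yes

Derivation:
After op 1 (type): buf='one' undo_depth=1 redo_depth=0
After op 2 (undo): buf='(empty)' undo_depth=0 redo_depth=1
After op 3 (redo): buf='one' undo_depth=1 redo_depth=0
After op 4 (undo): buf='(empty)' undo_depth=0 redo_depth=1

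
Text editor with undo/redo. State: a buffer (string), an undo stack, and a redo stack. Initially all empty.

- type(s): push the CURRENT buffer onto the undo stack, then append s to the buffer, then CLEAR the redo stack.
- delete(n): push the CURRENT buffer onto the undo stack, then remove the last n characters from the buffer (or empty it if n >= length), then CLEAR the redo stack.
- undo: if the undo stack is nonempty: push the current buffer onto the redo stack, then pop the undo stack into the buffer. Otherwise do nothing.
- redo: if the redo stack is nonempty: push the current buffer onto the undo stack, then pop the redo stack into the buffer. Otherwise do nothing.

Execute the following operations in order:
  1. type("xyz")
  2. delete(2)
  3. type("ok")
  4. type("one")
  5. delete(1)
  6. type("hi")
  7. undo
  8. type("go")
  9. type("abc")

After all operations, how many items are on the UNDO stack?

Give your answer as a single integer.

Answer: 7

Derivation:
After op 1 (type): buf='xyz' undo_depth=1 redo_depth=0
After op 2 (delete): buf='x' undo_depth=2 redo_depth=0
After op 3 (type): buf='xok' undo_depth=3 redo_depth=0
After op 4 (type): buf='xokone' undo_depth=4 redo_depth=0
After op 5 (delete): buf='xokon' undo_depth=5 redo_depth=0
After op 6 (type): buf='xokonhi' undo_depth=6 redo_depth=0
After op 7 (undo): buf='xokon' undo_depth=5 redo_depth=1
After op 8 (type): buf='xokongo' undo_depth=6 redo_depth=0
After op 9 (type): buf='xokongoabc' undo_depth=7 redo_depth=0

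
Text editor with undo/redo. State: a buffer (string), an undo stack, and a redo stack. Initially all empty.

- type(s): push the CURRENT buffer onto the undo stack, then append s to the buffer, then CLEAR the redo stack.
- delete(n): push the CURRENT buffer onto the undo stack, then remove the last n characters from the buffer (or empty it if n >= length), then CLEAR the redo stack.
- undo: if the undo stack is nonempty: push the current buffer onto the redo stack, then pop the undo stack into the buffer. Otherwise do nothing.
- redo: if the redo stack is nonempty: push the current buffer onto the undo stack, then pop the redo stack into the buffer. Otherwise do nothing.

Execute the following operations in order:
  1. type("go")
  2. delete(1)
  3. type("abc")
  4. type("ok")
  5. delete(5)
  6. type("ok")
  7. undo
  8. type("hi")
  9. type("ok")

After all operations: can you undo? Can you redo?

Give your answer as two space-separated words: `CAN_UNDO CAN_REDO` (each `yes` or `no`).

Answer: yes no

Derivation:
After op 1 (type): buf='go' undo_depth=1 redo_depth=0
After op 2 (delete): buf='g' undo_depth=2 redo_depth=0
After op 3 (type): buf='gabc' undo_depth=3 redo_depth=0
After op 4 (type): buf='gabcok' undo_depth=4 redo_depth=0
After op 5 (delete): buf='g' undo_depth=5 redo_depth=0
After op 6 (type): buf='gok' undo_depth=6 redo_depth=0
After op 7 (undo): buf='g' undo_depth=5 redo_depth=1
After op 8 (type): buf='ghi' undo_depth=6 redo_depth=0
After op 9 (type): buf='ghiok' undo_depth=7 redo_depth=0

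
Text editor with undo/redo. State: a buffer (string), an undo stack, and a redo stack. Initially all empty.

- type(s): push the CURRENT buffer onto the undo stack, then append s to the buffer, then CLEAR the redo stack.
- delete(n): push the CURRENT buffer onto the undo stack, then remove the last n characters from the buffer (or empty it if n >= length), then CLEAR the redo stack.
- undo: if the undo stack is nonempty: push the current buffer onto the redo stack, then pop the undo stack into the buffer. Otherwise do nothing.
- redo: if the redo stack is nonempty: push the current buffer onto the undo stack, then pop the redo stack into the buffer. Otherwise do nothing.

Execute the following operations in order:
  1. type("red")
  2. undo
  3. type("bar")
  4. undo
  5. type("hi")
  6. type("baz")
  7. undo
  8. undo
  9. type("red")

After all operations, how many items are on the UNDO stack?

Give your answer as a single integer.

Answer: 1

Derivation:
After op 1 (type): buf='red' undo_depth=1 redo_depth=0
After op 2 (undo): buf='(empty)' undo_depth=0 redo_depth=1
After op 3 (type): buf='bar' undo_depth=1 redo_depth=0
After op 4 (undo): buf='(empty)' undo_depth=0 redo_depth=1
After op 5 (type): buf='hi' undo_depth=1 redo_depth=0
After op 6 (type): buf='hibaz' undo_depth=2 redo_depth=0
After op 7 (undo): buf='hi' undo_depth=1 redo_depth=1
After op 8 (undo): buf='(empty)' undo_depth=0 redo_depth=2
After op 9 (type): buf='red' undo_depth=1 redo_depth=0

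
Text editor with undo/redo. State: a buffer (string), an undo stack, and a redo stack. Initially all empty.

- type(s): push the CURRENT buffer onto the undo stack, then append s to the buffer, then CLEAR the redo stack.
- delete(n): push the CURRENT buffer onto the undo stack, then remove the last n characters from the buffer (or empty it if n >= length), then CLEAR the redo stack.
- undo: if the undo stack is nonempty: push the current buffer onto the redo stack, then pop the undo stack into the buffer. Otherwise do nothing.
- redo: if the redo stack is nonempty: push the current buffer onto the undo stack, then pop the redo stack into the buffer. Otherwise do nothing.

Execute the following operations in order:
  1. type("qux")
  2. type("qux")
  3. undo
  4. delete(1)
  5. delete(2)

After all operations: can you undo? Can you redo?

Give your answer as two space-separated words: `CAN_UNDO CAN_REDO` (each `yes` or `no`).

Answer: yes no

Derivation:
After op 1 (type): buf='qux' undo_depth=1 redo_depth=0
After op 2 (type): buf='quxqux' undo_depth=2 redo_depth=0
After op 3 (undo): buf='qux' undo_depth=1 redo_depth=1
After op 4 (delete): buf='qu' undo_depth=2 redo_depth=0
After op 5 (delete): buf='(empty)' undo_depth=3 redo_depth=0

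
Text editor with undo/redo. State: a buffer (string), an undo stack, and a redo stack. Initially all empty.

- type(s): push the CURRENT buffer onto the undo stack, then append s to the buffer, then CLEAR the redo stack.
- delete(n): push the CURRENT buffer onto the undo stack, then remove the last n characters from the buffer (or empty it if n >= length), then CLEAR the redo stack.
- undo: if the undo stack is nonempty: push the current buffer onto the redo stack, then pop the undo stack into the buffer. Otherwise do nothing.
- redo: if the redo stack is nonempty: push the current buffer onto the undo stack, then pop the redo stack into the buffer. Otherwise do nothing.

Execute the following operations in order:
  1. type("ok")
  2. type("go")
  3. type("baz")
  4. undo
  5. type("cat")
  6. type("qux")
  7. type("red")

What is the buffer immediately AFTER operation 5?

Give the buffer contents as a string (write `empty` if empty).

After op 1 (type): buf='ok' undo_depth=1 redo_depth=0
After op 2 (type): buf='okgo' undo_depth=2 redo_depth=0
After op 3 (type): buf='okgobaz' undo_depth=3 redo_depth=0
After op 4 (undo): buf='okgo' undo_depth=2 redo_depth=1
After op 5 (type): buf='okgocat' undo_depth=3 redo_depth=0

Answer: okgocat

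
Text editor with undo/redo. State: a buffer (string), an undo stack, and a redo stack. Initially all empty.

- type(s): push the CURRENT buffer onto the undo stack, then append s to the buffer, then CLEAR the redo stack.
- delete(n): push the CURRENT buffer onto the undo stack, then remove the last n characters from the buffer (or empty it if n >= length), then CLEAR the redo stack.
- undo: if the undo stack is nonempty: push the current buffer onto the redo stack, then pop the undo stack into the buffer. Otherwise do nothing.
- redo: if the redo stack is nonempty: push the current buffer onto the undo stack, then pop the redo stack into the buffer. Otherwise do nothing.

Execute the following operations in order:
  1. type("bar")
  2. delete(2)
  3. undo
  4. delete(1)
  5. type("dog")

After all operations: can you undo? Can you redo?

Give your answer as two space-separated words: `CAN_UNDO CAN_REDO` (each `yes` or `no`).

Answer: yes no

Derivation:
After op 1 (type): buf='bar' undo_depth=1 redo_depth=0
After op 2 (delete): buf='b' undo_depth=2 redo_depth=0
After op 3 (undo): buf='bar' undo_depth=1 redo_depth=1
After op 4 (delete): buf='ba' undo_depth=2 redo_depth=0
After op 5 (type): buf='badog' undo_depth=3 redo_depth=0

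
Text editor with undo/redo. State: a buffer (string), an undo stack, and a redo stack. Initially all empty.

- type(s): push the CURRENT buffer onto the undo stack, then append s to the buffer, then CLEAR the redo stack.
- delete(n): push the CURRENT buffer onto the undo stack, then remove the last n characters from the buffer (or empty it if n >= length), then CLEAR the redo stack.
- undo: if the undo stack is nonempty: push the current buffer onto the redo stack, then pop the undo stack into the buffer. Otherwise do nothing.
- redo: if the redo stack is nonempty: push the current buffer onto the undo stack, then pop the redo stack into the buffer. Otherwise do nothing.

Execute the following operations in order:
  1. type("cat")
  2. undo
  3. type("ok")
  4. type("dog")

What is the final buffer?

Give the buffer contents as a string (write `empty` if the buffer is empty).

Answer: okdog

Derivation:
After op 1 (type): buf='cat' undo_depth=1 redo_depth=0
After op 2 (undo): buf='(empty)' undo_depth=0 redo_depth=1
After op 3 (type): buf='ok' undo_depth=1 redo_depth=0
After op 4 (type): buf='okdog' undo_depth=2 redo_depth=0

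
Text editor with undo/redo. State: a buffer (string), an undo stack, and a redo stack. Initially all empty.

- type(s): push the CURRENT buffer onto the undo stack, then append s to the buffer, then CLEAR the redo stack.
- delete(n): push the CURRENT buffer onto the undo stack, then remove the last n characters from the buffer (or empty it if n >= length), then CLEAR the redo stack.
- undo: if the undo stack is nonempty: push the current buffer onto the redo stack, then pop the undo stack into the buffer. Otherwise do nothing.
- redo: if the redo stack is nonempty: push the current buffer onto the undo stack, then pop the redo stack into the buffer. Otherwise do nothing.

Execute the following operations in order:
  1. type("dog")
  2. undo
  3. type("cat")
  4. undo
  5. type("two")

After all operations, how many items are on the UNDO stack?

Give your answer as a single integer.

After op 1 (type): buf='dog' undo_depth=1 redo_depth=0
After op 2 (undo): buf='(empty)' undo_depth=0 redo_depth=1
After op 3 (type): buf='cat' undo_depth=1 redo_depth=0
After op 4 (undo): buf='(empty)' undo_depth=0 redo_depth=1
After op 5 (type): buf='two' undo_depth=1 redo_depth=0

Answer: 1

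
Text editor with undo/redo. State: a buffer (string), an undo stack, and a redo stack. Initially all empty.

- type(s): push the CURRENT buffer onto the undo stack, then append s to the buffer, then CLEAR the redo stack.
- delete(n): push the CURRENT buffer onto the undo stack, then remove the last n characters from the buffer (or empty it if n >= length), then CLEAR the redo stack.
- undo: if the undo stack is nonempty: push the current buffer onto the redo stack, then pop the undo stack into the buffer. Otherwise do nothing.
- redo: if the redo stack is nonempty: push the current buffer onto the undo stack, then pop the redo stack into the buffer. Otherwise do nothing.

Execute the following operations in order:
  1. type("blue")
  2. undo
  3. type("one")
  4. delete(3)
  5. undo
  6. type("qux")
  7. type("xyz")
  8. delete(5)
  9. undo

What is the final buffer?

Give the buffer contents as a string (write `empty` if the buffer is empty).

Answer: onequxxyz

Derivation:
After op 1 (type): buf='blue' undo_depth=1 redo_depth=0
After op 2 (undo): buf='(empty)' undo_depth=0 redo_depth=1
After op 3 (type): buf='one' undo_depth=1 redo_depth=0
After op 4 (delete): buf='(empty)' undo_depth=2 redo_depth=0
After op 5 (undo): buf='one' undo_depth=1 redo_depth=1
After op 6 (type): buf='onequx' undo_depth=2 redo_depth=0
After op 7 (type): buf='onequxxyz' undo_depth=3 redo_depth=0
After op 8 (delete): buf='oneq' undo_depth=4 redo_depth=0
After op 9 (undo): buf='onequxxyz' undo_depth=3 redo_depth=1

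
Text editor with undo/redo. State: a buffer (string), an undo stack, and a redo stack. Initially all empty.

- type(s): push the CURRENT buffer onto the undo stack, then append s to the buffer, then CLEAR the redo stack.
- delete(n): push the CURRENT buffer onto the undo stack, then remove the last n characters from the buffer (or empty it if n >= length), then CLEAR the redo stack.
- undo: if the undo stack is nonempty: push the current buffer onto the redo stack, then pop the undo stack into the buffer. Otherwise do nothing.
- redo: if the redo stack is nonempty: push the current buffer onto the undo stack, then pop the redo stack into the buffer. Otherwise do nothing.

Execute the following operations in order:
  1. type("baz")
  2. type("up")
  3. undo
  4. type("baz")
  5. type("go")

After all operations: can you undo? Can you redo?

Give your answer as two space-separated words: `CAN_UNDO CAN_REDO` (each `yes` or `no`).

Answer: yes no

Derivation:
After op 1 (type): buf='baz' undo_depth=1 redo_depth=0
After op 2 (type): buf='bazup' undo_depth=2 redo_depth=0
After op 3 (undo): buf='baz' undo_depth=1 redo_depth=1
After op 4 (type): buf='bazbaz' undo_depth=2 redo_depth=0
After op 5 (type): buf='bazbazgo' undo_depth=3 redo_depth=0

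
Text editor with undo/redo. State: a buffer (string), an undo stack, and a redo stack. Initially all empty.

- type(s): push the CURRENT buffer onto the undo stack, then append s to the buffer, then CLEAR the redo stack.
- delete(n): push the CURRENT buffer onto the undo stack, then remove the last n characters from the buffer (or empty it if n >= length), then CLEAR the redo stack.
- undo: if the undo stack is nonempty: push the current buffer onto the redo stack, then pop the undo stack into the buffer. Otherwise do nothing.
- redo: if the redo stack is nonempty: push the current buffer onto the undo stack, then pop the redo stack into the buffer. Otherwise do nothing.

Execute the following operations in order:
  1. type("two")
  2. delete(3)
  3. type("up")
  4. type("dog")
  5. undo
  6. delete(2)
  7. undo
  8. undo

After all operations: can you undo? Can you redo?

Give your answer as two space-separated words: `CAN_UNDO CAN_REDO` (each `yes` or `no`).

Answer: yes yes

Derivation:
After op 1 (type): buf='two' undo_depth=1 redo_depth=0
After op 2 (delete): buf='(empty)' undo_depth=2 redo_depth=0
After op 3 (type): buf='up' undo_depth=3 redo_depth=0
After op 4 (type): buf='updog' undo_depth=4 redo_depth=0
After op 5 (undo): buf='up' undo_depth=3 redo_depth=1
After op 6 (delete): buf='(empty)' undo_depth=4 redo_depth=0
After op 7 (undo): buf='up' undo_depth=3 redo_depth=1
After op 8 (undo): buf='(empty)' undo_depth=2 redo_depth=2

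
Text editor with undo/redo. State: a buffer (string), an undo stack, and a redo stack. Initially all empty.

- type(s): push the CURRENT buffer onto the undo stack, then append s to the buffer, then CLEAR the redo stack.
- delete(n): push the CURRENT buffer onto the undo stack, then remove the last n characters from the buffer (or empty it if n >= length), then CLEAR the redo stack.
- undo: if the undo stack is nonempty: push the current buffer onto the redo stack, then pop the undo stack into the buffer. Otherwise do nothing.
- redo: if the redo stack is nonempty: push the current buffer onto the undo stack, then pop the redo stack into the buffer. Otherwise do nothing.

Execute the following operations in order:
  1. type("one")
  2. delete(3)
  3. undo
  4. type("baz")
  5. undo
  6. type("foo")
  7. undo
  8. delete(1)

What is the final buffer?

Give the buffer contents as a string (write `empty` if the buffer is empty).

Answer: on

Derivation:
After op 1 (type): buf='one' undo_depth=1 redo_depth=0
After op 2 (delete): buf='(empty)' undo_depth=2 redo_depth=0
After op 3 (undo): buf='one' undo_depth=1 redo_depth=1
After op 4 (type): buf='onebaz' undo_depth=2 redo_depth=0
After op 5 (undo): buf='one' undo_depth=1 redo_depth=1
After op 6 (type): buf='onefoo' undo_depth=2 redo_depth=0
After op 7 (undo): buf='one' undo_depth=1 redo_depth=1
After op 8 (delete): buf='on' undo_depth=2 redo_depth=0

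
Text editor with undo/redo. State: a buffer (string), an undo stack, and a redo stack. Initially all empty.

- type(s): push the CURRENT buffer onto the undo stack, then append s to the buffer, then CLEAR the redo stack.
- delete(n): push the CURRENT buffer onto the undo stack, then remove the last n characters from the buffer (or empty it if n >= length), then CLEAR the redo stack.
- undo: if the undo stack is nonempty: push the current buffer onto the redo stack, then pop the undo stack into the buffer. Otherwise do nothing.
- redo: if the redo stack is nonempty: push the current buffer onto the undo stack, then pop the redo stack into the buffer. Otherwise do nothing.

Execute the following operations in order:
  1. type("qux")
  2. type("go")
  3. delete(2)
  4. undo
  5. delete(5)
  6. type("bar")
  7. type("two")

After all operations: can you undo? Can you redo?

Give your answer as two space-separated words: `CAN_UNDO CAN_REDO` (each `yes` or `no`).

After op 1 (type): buf='qux' undo_depth=1 redo_depth=0
After op 2 (type): buf='quxgo' undo_depth=2 redo_depth=0
After op 3 (delete): buf='qux' undo_depth=3 redo_depth=0
After op 4 (undo): buf='quxgo' undo_depth=2 redo_depth=1
After op 5 (delete): buf='(empty)' undo_depth=3 redo_depth=0
After op 6 (type): buf='bar' undo_depth=4 redo_depth=0
After op 7 (type): buf='bartwo' undo_depth=5 redo_depth=0

Answer: yes no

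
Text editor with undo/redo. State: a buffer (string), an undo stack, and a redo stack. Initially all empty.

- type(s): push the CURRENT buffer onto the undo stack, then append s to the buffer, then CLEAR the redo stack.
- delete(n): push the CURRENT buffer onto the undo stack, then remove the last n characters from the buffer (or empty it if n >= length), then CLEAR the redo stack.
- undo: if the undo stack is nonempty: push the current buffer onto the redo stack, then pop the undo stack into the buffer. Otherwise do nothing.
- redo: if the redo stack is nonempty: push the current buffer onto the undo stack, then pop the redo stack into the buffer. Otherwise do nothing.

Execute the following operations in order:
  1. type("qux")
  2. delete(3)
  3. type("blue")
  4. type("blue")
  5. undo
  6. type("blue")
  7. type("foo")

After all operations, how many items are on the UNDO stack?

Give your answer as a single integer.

After op 1 (type): buf='qux' undo_depth=1 redo_depth=0
After op 2 (delete): buf='(empty)' undo_depth=2 redo_depth=0
After op 3 (type): buf='blue' undo_depth=3 redo_depth=0
After op 4 (type): buf='blueblue' undo_depth=4 redo_depth=0
After op 5 (undo): buf='blue' undo_depth=3 redo_depth=1
After op 6 (type): buf='blueblue' undo_depth=4 redo_depth=0
After op 7 (type): buf='bluebluefoo' undo_depth=5 redo_depth=0

Answer: 5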